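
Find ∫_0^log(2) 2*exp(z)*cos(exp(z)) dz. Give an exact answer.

Let u = exp(z), so du = exp(z) dz. When z = 0, u = 1; when z = log(2), u = 2.
The integral becomes 2·∫ cos(u) du from 1 to 2, with antiderivative 2*sin(u).
Back in z: F(z) = 2*sin(exp(z)).
Then F(log(2)) - F(0) = (2*sin(2)) - (2*sin(1)) = -2*sin(1) + 2*sin(2).

-2*sin(1) + 2*sin(2)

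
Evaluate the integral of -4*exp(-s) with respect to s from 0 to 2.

-4 + 4*exp(-2)

An antiderivative is F(s) = 4*exp(-s).
Then F(2) - F(0) = (4*exp(-2)) - (4) = -4 + 4*exp(-2).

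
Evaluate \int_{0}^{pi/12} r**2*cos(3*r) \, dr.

Integrate by parts twice (u = r^2, dv = cos(3*r) dr).
An antiderivative is F(r) = r**2*sin(3*r)/3 + 2*r*cos(3*r)/9 - 2*sin(3*r)/27.
Then F(pi/12) - F(0) = (sqrt(2)*(-32 + pi**2 + 8*pi)/864) - (0) = sqrt(2)*(-32 + pi**2 + 8*pi)/864.

sqrt(2)*(-32 + pi**2 + 8*pi)/864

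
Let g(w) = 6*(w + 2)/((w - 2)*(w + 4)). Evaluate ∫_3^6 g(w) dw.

-2*log(7) + 2*log(5) + 10*log(2)

Factor the denominator: w**2 + 2*w - 8 = (w + 4)(w - 2).
Partial fractions: 6*(w + 2)/((w - 2)*(w + 4)) = 2/(w + 4) + 4/(w - 2).
An antiderivative is F(w) = 4*log(w - 2) + 2*log(w + 4).
Then F(6) - F(3) = (2*log(5) + 10*log(2)) - (log(49)) = -2*log(7) + 2*log(5) + 10*log(2).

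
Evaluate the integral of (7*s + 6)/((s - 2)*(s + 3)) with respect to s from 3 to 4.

-3*log(3) + log(2) + 3*log(7)

Factor the denominator: s**2 + s - 6 = (s + 3)(s - 2).
Partial fractions: (7*s + 6)/((s - 2)*(s + 3)) = 3/(s + 3) + 4/(s - 2).
An antiderivative is F(s) = 4*log(s - 2) + 3*log(s + 3).
Then F(4) - F(3) = (4*log(2) + 3*log(7)) - (3*log(2) + 3*log(3)) = -3*log(3) + log(2) + 3*log(7).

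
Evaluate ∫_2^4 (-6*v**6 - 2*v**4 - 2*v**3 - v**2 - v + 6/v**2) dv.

-3039473/210

By the power rule, an antiderivative is F(v) = -6*v**7/7 - 2*v**5/5 - v**4/2 - v**3/3 - v**2/2 - 6/v.
Then F(4) - F(2) = (-3068491/210) - (-14509/105) = -3039473/210.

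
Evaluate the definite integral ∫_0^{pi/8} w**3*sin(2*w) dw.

sqrt(2)*(-384 - pi**3 + 12*pi**2 + 96*pi)/2048

Integrate by parts 3 times (u = w^3, dv = sin(2*w) dw).
An antiderivative is F(w) = -w**3*cos(2*w)/2 + 3*w**2*sin(2*w)/4 + 3*w*cos(2*w)/4 - 3*sin(2*w)/8.
Then F(pi/8) - F(0) = (sqrt(2)*(-384 - pi**3 + 12*pi**2 + 96*pi)/2048) - (0) = sqrt(2)*(-384 - pi**3 + 12*pi**2 + 96*pi)/2048.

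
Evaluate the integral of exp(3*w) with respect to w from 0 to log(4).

21

Let u = exp(w), so du = exp(w) dw. When w = 0, u = 1; when w = log(4), u = 4.
The integral becomes ∫ u**2 du from 1 to 4, with antiderivative u**3/3.
Back in w: F(w) = exp(3*w)/3.
Then F(log(4)) - F(0) = (64/3) - (1/3) = 21.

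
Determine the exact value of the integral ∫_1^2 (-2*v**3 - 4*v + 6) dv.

By the power rule, an antiderivative is F(v) = -v**4/2 - 2*v**2 + 6*v.
Then F(2) - F(1) = (-4) - (7/2) = -15/2.

-15/2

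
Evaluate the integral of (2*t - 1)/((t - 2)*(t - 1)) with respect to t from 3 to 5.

Factor the denominator: t**2 - 3*t + 2 = (t - 1)(t - 2).
Partial fractions: (2*t - 1)/((t - 2)*(t - 1)) = -1/(t - 1) + 3/(t - 2).
An antiderivative is F(t) = 3*log(t - 2) - log(t - 1).
Then F(5) - F(3) = (log(27/4)) - (-log(2)) = log(27/2).

log(27/2)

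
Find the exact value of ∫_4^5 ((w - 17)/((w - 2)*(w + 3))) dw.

Factor the denominator: w**2 + w - 6 = (w + 3)(w - 2).
Partial fractions: (w - 17)/((w - 2)*(w + 3)) = 4/(w + 3) - 3/(w - 2).
An antiderivative is F(w) = -3*log(w - 2) + 4*log(w + 3).
Then F(5) - F(4) = (-3*log(3) + 12*log(2)) - (-3*log(2) + 4*log(7)) = -4*log(7) - 3*log(3) + 15*log(2).

-4*log(7) - 3*log(3) + 15*log(2)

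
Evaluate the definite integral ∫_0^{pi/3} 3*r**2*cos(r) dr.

-3*sqrt(3) + sqrt(3)*pi**2/6 + pi

Integrate by parts twice (u = r^2, dv = 3*cos(r) dr).
An antiderivative is F(r) = 3*r**2*sin(r) + 6*r*cos(r) - 6*sin(r).
Then F(pi/3) - F(0) = (-3*sqrt(3) + sqrt(3)*pi**2/6 + pi) - (0) = -3*sqrt(3) + sqrt(3)*pi**2/6 + pi.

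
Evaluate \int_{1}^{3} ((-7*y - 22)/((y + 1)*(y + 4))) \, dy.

-2*log(7) - 5*log(2) + 2*log(5)

Factor the denominator: y**2 + 5*y + 4 = (y + 4)(y + 1).
Partial fractions: (-7*y - 22)/((y + 1)*(y + 4)) = -2/(y + 4) - 5/(y + 1).
An antiderivative is F(y) = -5*log(y + 1) - 2*log(y + 4).
Then F(3) - F(1) = (-10*log(2) - 2*log(7)) - (-5*log(2) - 2*log(5)) = -2*log(7) - 5*log(2) + 2*log(5).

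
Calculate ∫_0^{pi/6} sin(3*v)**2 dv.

pi/12

Use the identity sin^2(3*v) = (1 - cos(6*v))/2.
An antiderivative is F(v) = v/2 - sin(6*v)/12.
Then F(pi/6) - F(0) = (pi/12) - (0) = pi/12.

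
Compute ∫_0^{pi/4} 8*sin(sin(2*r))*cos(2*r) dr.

Let u = sin(2*r), so du = 2*cos(2*r) dr. When r = 0, u = 0; when r = pi/4, u = 1.
The integral becomes 4·∫ sin(u) du from 0 to 1, with antiderivative -4*cos(u).
Back in r: F(r) = -4*cos(sin(2*r)).
Then F(pi/4) - F(0) = (-4*cos(1)) - (-4) = 4 - 4*cos(1).

4 - 4*cos(1)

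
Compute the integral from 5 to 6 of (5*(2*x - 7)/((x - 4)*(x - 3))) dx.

Factor the denominator: x**2 - 7*x + 12 = (x - 3)(x - 4).
Partial fractions: 5*(2*x - 7)/((x - 4)*(x - 3)) = 5/(x - 3) + 5/(x - 4).
An antiderivative is F(x) = 5*log(x - 4) + 5*log(x - 3).
Then F(6) - F(5) = (5*log(2) + 5*log(3)) - (log(32)) = 5*log(3).

5*log(3)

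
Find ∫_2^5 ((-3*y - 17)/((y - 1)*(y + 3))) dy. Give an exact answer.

Factor the denominator: y**2 + 2*y - 3 = (y + 3)(y - 1).
Partial fractions: (-3*y - 17)/((y - 1)*(y + 3)) = 2/(y + 3) - 5/(y - 1).
An antiderivative is F(y) = -5*log(y - 1) + 2*log(y + 3).
Then F(5) - F(2) = (-log(16)) - (log(25)) = -2*log(5) - 4*log(2).

-2*log(5) - 4*log(2)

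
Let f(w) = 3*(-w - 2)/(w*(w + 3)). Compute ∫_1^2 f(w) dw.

Factor the denominator: w**2 + 3*w = (w + 3)w.
Partial fractions: 3*(-w - 2)/(w*(w + 3)) = -1/(w + 3) - 2/w.
An antiderivative is F(w) = -2*log(w) - log(w + 3).
Then F(2) - F(1) = (-log(20)) - (-log(4)) = -log(5).

-log(5)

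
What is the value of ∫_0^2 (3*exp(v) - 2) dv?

-7 + 3*exp(2)

An antiderivative is F(v) = -2*v + 3*exp(v).
Then F(2) - F(0) = (-4 + 3*exp(2)) - (3) = -7 + 3*exp(2).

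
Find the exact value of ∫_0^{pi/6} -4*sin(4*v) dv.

An antiderivative is F(v) = cos(4*v).
Then F(pi/6) - F(0) = (-1/2) - (1) = -3/2.

-3/2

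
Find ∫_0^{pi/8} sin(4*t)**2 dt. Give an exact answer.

pi/16

Use the identity sin^2(4*t) = (1 - cos(8*t))/2.
An antiderivative is F(t) = t/2 - sin(8*t)/16.
Then F(pi/8) - F(0) = (pi/16) - (0) = pi/16.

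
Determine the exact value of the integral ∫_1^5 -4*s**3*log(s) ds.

156 - 625*log(5)

Integrate by parts once (u = ln s, dv = -4*s**3 ds).
An antiderivative is F(s) = -s**4*(4*log(s) - 1)/4.
Then F(5) - F(1) = (625/4 - 625*log(5)) - (1/4) = 156 - 625*log(5).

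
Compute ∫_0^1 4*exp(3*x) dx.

-4/3 + 4*exp(3)/3

An antiderivative is F(x) = 4*exp(3*x)/3.
Then F(1) - F(0) = (4*exp(3)/3) - (4/3) = -4/3 + 4*exp(3)/3.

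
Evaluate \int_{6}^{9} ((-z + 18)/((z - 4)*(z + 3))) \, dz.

Factor the denominator: z**2 - z - 12 = (z + 3)(z - 4).
Partial fractions: (-z + 18)/((z - 4)*(z + 3)) = -3/(z + 3) + 2/(z - 4).
An antiderivative is F(z) = 2*log(z - 4) - 3*log(z + 3).
Then F(9) - F(6) = (-6*log(2) - 3*log(3) + 2*log(5)) - (-6*log(3) + 2*log(2)) = -8*log(2) + 2*log(5) + 3*log(3).

-8*log(2) + 2*log(5) + 3*log(3)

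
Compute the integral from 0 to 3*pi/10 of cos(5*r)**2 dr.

Use the identity cos^2(5*r) = (1 + cos(10*r))/2.
An antiderivative is F(r) = r/2 + sin(10*r)/20.
Then F(3*pi/10) - F(0) = (3*pi/20) - (0) = 3*pi/20.

3*pi/20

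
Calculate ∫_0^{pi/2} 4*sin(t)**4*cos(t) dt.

4/5

Let u = sin(t), so du = cos(t) dt. When t = 0, u = 0; when t = pi/2, u = 1.
The integral becomes 4·∫ u**4 du from 0 to 1, with antiderivative 4*u**5/5.
Back in t: F(t) = 4*sin(t)**5/5.
Then F(pi/2) - F(0) = (4/5) - (0) = 4/5.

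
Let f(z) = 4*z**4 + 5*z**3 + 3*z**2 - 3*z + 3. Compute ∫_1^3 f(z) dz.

1568/5

By the power rule, an antiderivative is F(z) = 4*z**5/5 + 5*z**4/4 + z**3 - 3*z**2/2 + 3*z.
Then F(3) - F(1) = (6363/20) - (91/20) = 1568/5.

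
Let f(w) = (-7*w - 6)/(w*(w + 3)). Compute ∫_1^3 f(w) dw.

Factor the denominator: w**2 + 3*w = (w + 3)w.
Partial fractions: (-7*w - 6)/(w*(w + 3)) = -5/(w + 3) - 2/w.
An antiderivative is F(w) = -2*log(w) - 5*log(w + 3).
Then F(3) - F(1) = (-7*log(3) - 5*log(2)) - (-10*log(2)) = -7*log(3) + 5*log(2).

-7*log(3) + 5*log(2)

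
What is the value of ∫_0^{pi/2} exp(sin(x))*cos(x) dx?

Let u = sin(x), so du = cos(x) dx. When x = 0, u = 0; when x = pi/2, u = 1.
The integral becomes ∫ exp(u) du from 0 to 1, with antiderivative exp(u).
Back in x: F(x) = exp(sin(x)).
Then F(pi/2) - F(0) = (E) - (1) = -1 + E.

-1 + E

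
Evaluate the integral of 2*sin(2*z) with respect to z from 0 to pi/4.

1

An antiderivative is F(z) = -cos(2*z).
Then F(pi/4) - F(0) = (0) - (-1) = 1.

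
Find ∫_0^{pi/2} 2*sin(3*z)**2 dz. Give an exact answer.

pi/2

Use the identity sin^2(3*z) = (1 - cos(6*z))/2.
An antiderivative is F(z) = z - sin(6*z)/6.
Then F(pi/2) - F(0) = (pi/2) - (0) = pi/2.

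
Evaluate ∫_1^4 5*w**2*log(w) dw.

Integrate by parts once (u = ln w, dv = 5*w**2 dw).
An antiderivative is F(w) = 5*w**3*(3*log(w) - 1)/9.
Then F(4) - F(1) = (-320/9 + 640*log(2)/3) - (-5/9) = -35 + 640*log(2)/3.

-35 + 640*log(2)/3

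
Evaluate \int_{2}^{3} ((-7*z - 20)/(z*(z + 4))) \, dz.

Factor the denominator: z**2 + 4*z = (z + 4)z.
Partial fractions: (-7*z - 20)/(z*(z + 4)) = -2/(z + 4) - 5/z.
An antiderivative is F(z) = -5*log(z) - 2*log(z + 4).
Then F(3) - F(2) = (-5*log(3) - 2*log(7)) - (-7*log(2) - 2*log(3)) = -2*log(7) - 3*log(3) + 7*log(2).

-2*log(7) - 3*log(3) + 7*log(2)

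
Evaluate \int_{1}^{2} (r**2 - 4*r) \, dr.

By the power rule, an antiderivative is F(r) = r**3/3 - 2*r**2.
Then F(2) - F(1) = (-16/3) - (-5/3) = -11/3.

-11/3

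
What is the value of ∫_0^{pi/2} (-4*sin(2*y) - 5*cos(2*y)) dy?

-4

An antiderivative is F(y) = -5*sin(2*y)/2 + 2*cos(2*y).
Then F(pi/2) - F(0) = (-2) - (2) = -4.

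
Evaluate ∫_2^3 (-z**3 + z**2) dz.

-119/12

By the power rule, an antiderivative is F(z) = -z**4/4 + z**3/3.
Then F(3) - F(2) = (-45/4) - (-4/3) = -119/12.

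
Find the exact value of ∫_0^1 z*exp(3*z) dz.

Integrate by parts once (u = z, dv = exp(3*z) dz).
An antiderivative is F(z) = (3*z - 1)*exp(3*z)/9.
Then F(1) - F(0) = (2*exp(3)/9) - (-1/9) = 1/9 + 2*exp(3)/9.

1/9 + 2*exp(3)/9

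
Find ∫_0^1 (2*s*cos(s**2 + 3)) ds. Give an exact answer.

sin(4) - sin(3)

Let u = s**2 + 3, so du = 2*s ds. When s = 0, u = 3; when s = 1, u = 4.
The integral becomes ∫ cos(u) du from 3 to 4, with antiderivative sin(u).
Back in s: F(s) = sin(s**2 + 3).
Then F(1) - F(0) = (sin(4)) - (sin(3)) = sin(4) - sin(3).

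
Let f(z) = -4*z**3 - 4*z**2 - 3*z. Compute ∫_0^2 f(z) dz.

By the power rule, an antiderivative is F(z) = -z**4 - 4*z**3/3 - 3*z**2/2.
Then F(2) - F(0) = (-98/3) - (0) = -98/3.

-98/3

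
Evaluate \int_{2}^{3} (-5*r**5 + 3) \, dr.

-3307/6

By the power rule, an antiderivative is F(r) = -5*r**6/6 + 3*r.
Then F(3) - F(2) = (-1197/2) - (-142/3) = -3307/6.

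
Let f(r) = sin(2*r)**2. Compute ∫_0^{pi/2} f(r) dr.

pi/4

Use the identity sin^2(2*r) = (1 - cos(4*r))/2.
An antiderivative is F(r) = r/2 - sin(4*r)/8.
Then F(pi/2) - F(0) = (pi/4) - (0) = pi/4.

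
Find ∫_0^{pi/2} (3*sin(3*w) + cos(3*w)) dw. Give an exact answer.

2/3

An antiderivative is F(w) = sin(3*w)/3 - cos(3*w).
Then F(pi/2) - F(0) = (-1/3) - (-1) = 2/3.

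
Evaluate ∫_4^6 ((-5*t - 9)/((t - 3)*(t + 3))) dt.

-6*log(3) + log(7)

Factor the denominator: t**2 - 9 = (t + 3)(t - 3).
Partial fractions: (-5*t - 9)/((t - 3)*(t + 3)) = -1/(t + 3) - 4/(t - 3).
An antiderivative is F(t) = -4*log(t - 3) - log(t + 3).
Then F(6) - F(4) = (-6*log(3)) - (-log(7)) = -6*log(3) + log(7).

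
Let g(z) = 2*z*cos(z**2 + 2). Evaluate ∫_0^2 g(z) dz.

Let u = z**2 + 2, so du = 2*z dz. When z = 0, u = 2; when z = 2, u = 6.
The integral becomes ∫ cos(u) du from 2 to 6, with antiderivative sin(u).
Back in z: F(z) = sin(z**2 + 2).
Then F(2) - F(0) = (sin(6)) - (sin(2)) = -sin(2) + sin(6).

-sin(2) + sin(6)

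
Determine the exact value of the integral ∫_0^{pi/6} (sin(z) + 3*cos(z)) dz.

5/2 - sqrt(3)/2

An antiderivative is F(z) = 3*sin(z) - cos(z).
Then F(pi/6) - F(0) = (3/2 - sqrt(3)/2) - (-1) = 5/2 - sqrt(3)/2.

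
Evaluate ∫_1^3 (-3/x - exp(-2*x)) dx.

(-6*exp(6)*log(3) - exp(4) + 1)*exp(-6)/2

An antiderivative is F(x) = -3*log(x) + exp(-2*x)/2.
Then F(3) - F(1) = (-3*log(3) + exp(-6)/2) - (exp(-2)/2) = (-6*exp(6)*log(3) - exp(4) + 1)*exp(-6)/2.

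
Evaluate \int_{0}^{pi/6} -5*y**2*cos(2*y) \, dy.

Integrate by parts twice (u = y^2, dv = -5*cos(2*y) dy).
An antiderivative is F(y) = -5*y**2*sin(2*y)/2 - 5*y*cos(2*y)/2 + 5*sin(2*y)/4.
Then F(pi/6) - F(0) = (-5*pi/24 - 5*sqrt(3)*pi**2/144 + 5*sqrt(3)/8) - (0) = -5*pi/24 - 5*sqrt(3)*pi**2/144 + 5*sqrt(3)/8.

-5*pi/24 - 5*sqrt(3)*pi**2/144 + 5*sqrt(3)/8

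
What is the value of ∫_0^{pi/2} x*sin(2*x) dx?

Integrate by parts once (u = x, dv = sin(2*x) dx).
An antiderivative is F(x) = -x*cos(2*x)/2 + sin(2*x)/4.
Then F(pi/2) - F(0) = (pi/4) - (0) = pi/4.

pi/4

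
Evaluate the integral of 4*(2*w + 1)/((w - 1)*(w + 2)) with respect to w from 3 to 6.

Factor the denominator: w**2 + w - 2 = (w + 2)(w - 1).
Partial fractions: 4*(2*w + 1)/((w - 1)*(w + 2)) = 4/(w + 2) + 4/(w - 1).
An antiderivative is F(w) = 4*log(w - 1) + 4*log(w + 2).
Then F(6) - F(3) = (4*log(5) + 12*log(2)) - (4*log(2) + 4*log(5)) = 8*log(2).

8*log(2)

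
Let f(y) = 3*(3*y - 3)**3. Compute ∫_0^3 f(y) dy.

Let u = 3*y - 3, so du = 3 dy. When y = 0, u = -3; when y = 3, u = 6.
The integral becomes ∫ u**3 du from -3 to 6, with antiderivative u**4/4.
Back in y: F(y) = (3*y - 3)**4/4.
Then F(3) - F(0) = (324) - (81/4) = 1215/4.

1215/4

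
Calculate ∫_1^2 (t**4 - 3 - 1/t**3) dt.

By the power rule, an antiderivative is F(t) = t**5/5 - 3*t + 1/(2*t**2).
Then F(2) - F(1) = (21/40) - (-23/10) = 113/40.

113/40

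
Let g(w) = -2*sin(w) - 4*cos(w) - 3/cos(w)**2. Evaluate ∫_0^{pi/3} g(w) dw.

An antiderivative is F(w) = -4*sin(w) + 2*cos(w) - 3*tan(w).
Then F(pi/3) - F(0) = (1 - 5*sqrt(3)) - (2) = -5*sqrt(3) - 1.

-5*sqrt(3) - 1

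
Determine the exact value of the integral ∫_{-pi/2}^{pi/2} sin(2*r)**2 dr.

pi/2

Use the identity sin^2(2*r) = (1 - cos(4*r))/2.
An antiderivative is F(r) = r/2 - sin(4*r)/8.
Then F(pi/2) - F(-pi/2) = (pi/4) - (-pi/4) = pi/2.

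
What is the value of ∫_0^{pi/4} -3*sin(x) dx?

An antiderivative is F(x) = 3*cos(x).
Then F(pi/4) - F(0) = (3*sqrt(2)/2) - (3) = -3 + 3*sqrt(2)/2.

-3 + 3*sqrt(2)/2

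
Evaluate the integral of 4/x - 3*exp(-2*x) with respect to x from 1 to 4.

An antiderivative is F(x) = 4*log(x) + 3*exp(-2*x)/2.
Then F(4) - F(1) = (3*exp(-8)/2 + 8*log(2)) - (3*exp(-2)/2) = -3*exp(-2)/2 + 3*exp(-8)/2 + 8*log(2).

-3*exp(-2)/2 + 3*exp(-8)/2 + 8*log(2)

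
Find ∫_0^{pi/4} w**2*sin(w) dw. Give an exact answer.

Integrate by parts twice (u = w^2, dv = sin(w) dw).
An antiderivative is F(w) = -w**2*cos(w) + 2*w*sin(w) + 2*cos(w).
Then F(pi/4) - F(0) = (sqrt(2)*(-pi**2 + 8*pi + 32)/32) - (2) = -2 - sqrt(2)*pi**2/32 + sqrt(2)*pi/4 + sqrt(2).

-2 - sqrt(2)*pi**2/32 + sqrt(2)*pi/4 + sqrt(2)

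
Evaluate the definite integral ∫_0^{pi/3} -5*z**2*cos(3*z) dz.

10*pi/27

Integrate by parts twice (u = z^2, dv = -5*cos(3*z) dz).
An antiderivative is F(z) = -5*z**2*sin(3*z)/3 - 10*z*cos(3*z)/9 + 10*sin(3*z)/27.
Then F(pi/3) - F(0) = (10*pi/27) - (0) = 10*pi/27.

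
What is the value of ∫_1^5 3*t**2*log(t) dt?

Integrate by parts once (u = ln t, dv = 3*t**2 dt).
An antiderivative is F(t) = t**3*(3*log(t) - 1)/3.
Then F(5) - F(1) = (-125/3 + 125*log(5)) - (-1/3) = -124/3 + 125*log(5).

-124/3 + 125*log(5)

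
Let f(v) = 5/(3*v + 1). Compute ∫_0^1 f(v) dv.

10*log(2)/3

An antiderivative is F(v) = 5*log(3*v + 1)/3.
Then F(1) - F(0) = (10*log(2)/3) - (0) = 10*log(2)/3.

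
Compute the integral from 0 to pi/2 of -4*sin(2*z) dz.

An antiderivative is F(z) = 2*cos(2*z).
Then F(pi/2) - F(0) = (-2) - (2) = -4.

-4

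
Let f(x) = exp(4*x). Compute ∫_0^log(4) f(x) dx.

255/4

Let u = exp(x), so du = exp(x) dx. When x = 0, u = 1; when x = log(4), u = 4.
The integral becomes ∫ u**3 du from 1 to 4, with antiderivative u**4/4.
Back in x: F(x) = exp(4*x)/4.
Then F(log(4)) - F(0) = (64) - (1/4) = 255/4.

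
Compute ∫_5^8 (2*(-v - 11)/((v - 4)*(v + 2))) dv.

Factor the denominator: v**2 - 2*v - 8 = (v + 2)(v - 4).
Partial fractions: 2*(-v - 11)/((v - 4)*(v + 2)) = 3/(v + 2) - 5/(v - 4).
An antiderivative is F(v) = -5*log(v - 4) + 3*log(v + 2).
Then F(8) - F(5) = (-7*log(2) + 3*log(5)) - (3*log(7)) = -3*log(7) - 7*log(2) + 3*log(5).

-3*log(7) - 7*log(2) + 3*log(5)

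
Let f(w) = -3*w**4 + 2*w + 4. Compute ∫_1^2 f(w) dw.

By the power rule, an antiderivative is F(w) = -3*w**5/5 + w**2 + 4*w.
Then F(2) - F(1) = (-36/5) - (22/5) = -58/5.

-58/5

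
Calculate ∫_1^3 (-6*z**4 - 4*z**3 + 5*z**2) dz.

By the power rule, an antiderivative is F(z) = -6*z**5/5 - z**4 + 5*z**3/3.
Then F(3) - F(1) = (-1638/5) - (-8/15) = -4906/15.

-4906/15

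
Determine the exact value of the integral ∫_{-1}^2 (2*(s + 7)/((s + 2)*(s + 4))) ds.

Factor the denominator: s**2 + 6*s + 8 = (s + 4)(s + 2).
Partial fractions: 2*(s + 7)/((s + 2)*(s + 4)) = -3/(s + 4) + 5/(s + 2).
An antiderivative is F(s) = 5*log(s + 2) - 3*log(s + 4).
Then F(2) - F(-1) = (-3*log(3) + 7*log(2)) - (-log(27)) = 7*log(2).

7*log(2)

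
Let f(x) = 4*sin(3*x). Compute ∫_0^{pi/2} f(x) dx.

4/3

An antiderivative is F(x) = -4*cos(3*x)/3.
Then F(pi/2) - F(0) = (0) - (-4/3) = 4/3.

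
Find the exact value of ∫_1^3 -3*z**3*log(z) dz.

15 - 243*log(3)/4

Integrate by parts once (u = ln z, dv = -3*z**3 dz).
An antiderivative is F(z) = -3*z**4*(4*log(z) - 1)/16.
Then F(3) - F(1) = (243/16 - 243*log(3)/4) - (3/16) = 15 - 243*log(3)/4.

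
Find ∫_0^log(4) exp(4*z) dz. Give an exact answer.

255/4

Let u = exp(z), so du = exp(z) dz. When z = 0, u = 1; when z = log(4), u = 4.
The integral becomes ∫ u**3 du from 1 to 4, with antiderivative u**4/4.
Back in z: F(z) = exp(4*z)/4.
Then F(log(4)) - F(0) = (64) - (1/4) = 255/4.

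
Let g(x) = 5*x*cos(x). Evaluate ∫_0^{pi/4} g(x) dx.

Integrate by parts once (u = x, dv = 5*cos(x) dx).
An antiderivative is F(x) = 5*x*sin(x) + 5*cos(x).
Then F(pi/4) - F(0) = (5*sqrt(2)*(pi + 4)/8) - (5) = -5 + 5*sqrt(2)*pi/8 + 5*sqrt(2)/2.

-5 + 5*sqrt(2)*pi/8 + 5*sqrt(2)/2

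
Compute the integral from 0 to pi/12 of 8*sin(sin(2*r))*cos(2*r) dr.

4 - 4*cos(1/2)

Let u = sin(2*r), so du = 2*cos(2*r) dr. When r = 0, u = 0; when r = pi/12, u = 1/2.
The integral becomes 4·∫ sin(u) du from 0 to 1/2, with antiderivative -4*cos(u).
Back in r: F(r) = -4*cos(sin(2*r)).
Then F(pi/12) - F(0) = (-4*cos(1/2)) - (-4) = 4 - 4*cos(1/2).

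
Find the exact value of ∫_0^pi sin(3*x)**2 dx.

Use the identity sin^2(3*x) = (1 - cos(6*x))/2.
An antiderivative is F(x) = x/2 - sin(6*x)/12.
Then F(pi) - F(0) = (pi/2) - (0) = pi/2.

pi/2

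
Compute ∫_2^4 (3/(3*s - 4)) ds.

log(4)

An antiderivative is F(s) = log(3*s - 4).
Then F(4) - F(2) = (log(8)) - (log(2)) = log(4).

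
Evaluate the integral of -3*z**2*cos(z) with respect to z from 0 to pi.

6*pi

Integrate by parts twice (u = z^2, dv = -3*cos(z) dz).
An antiderivative is F(z) = -3*z**2*sin(z) - 6*z*cos(z) + 6*sin(z).
Then F(pi) - F(0) = (6*pi) - (0) = 6*pi.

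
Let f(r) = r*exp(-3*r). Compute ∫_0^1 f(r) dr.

Integrate by parts once (u = r, dv = exp(-3*r) dr).
An antiderivative is F(r) = (-3*r - 1)*exp(-3*r)/9.
Then F(1) - F(0) = (-4*exp(-3)/9) - (-1/9) = (-4 + exp(3))*exp(-3)/9.

(-4 + exp(3))*exp(-3)/9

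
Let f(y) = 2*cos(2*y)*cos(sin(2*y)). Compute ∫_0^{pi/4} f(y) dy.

Let u = sin(2*y), so du = 2*cos(2*y) dy. When y = 0, u = 0; when y = pi/4, u = 1.
The integral becomes ∫ cos(u) du from 0 to 1, with antiderivative sin(u).
Back in y: F(y) = sin(sin(2*y)).
Then F(pi/4) - F(0) = (sin(1)) - (0) = sin(1).

sin(1)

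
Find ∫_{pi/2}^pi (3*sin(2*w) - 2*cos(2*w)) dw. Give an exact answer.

-3

An antiderivative is F(w) = -sin(2*w) - 3*cos(2*w)/2.
Then F(pi) - F(pi/2) = (-3/2) - (3/2) = -3.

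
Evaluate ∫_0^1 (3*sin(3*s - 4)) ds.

cos(4) - cos(1)

Let u = 3*s - 4, so du = 3 ds. When s = 0, u = -4; when s = 1, u = -1.
The integral becomes ∫ sin(u) du from -4 to -1, with antiderivative -cos(u).
Back in s: F(s) = -cos(3*s - 4).
Then F(1) - F(0) = (-cos(1)) - (-cos(4)) = cos(4) - cos(1).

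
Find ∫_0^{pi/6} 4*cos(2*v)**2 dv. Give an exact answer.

sqrt(3)/4 + pi/3

Use the identity cos^2(2*v) = (1 + cos(4*v))/2.
An antiderivative is F(v) = 2*v + sin(4*v)/2.
Then F(pi/6) - F(0) = (sqrt(3)/4 + pi/3) - (0) = sqrt(3)/4 + pi/3.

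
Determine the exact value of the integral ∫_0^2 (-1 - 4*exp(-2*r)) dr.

An antiderivative is F(r) = -r + 2*exp(-2*r).
Then F(2) - F(0) = (-2 + 2*exp(-4)) - (2) = -4 + 2*exp(-4).

-4 + 2*exp(-4)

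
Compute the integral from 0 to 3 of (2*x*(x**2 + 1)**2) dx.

333

Let u = x**2 + 1, so du = 2*x dx. When x = 0, u = 1; when x = 3, u = 10.
The integral becomes ∫ u**2 du from 1 to 10, with antiderivative u**3/3.
Back in x: F(x) = (x**2 + 1)**3/3.
Then F(3) - F(0) = (1000/3) - (1/3) = 333.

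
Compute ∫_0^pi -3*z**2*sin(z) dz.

12 - 3*pi**2

Integrate by parts twice (u = z^2, dv = -3*sin(z) dz).
An antiderivative is F(z) = 3*z**2*cos(z) - 6*z*sin(z) - 6*cos(z).
Then F(pi) - F(0) = (6 - 3*pi**2) - (-6) = 12 - 3*pi**2.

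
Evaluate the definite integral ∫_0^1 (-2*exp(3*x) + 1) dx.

An antiderivative is F(x) = -2*exp(3*x)/3 + x.
Then F(1) - F(0) = (1 - 2*exp(3)/3) - (-2/3) = 5/3 - 2*exp(3)/3.

5/3 - 2*exp(3)/3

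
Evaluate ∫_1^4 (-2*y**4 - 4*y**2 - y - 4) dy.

By the power rule, an antiderivative is F(y) = -2*y**5/5 - 4*y**3/3 - y**2/2 - 4*y.
Then F(4) - F(1) = (-7784/15) - (-187/30) = -5127/10.

-5127/10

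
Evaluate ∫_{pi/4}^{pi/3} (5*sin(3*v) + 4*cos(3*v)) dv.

An antiderivative is F(v) = 4*sin(3*v)/3 - 5*cos(3*v)/3.
Then F(pi/3) - F(pi/4) = (5/3) - (3*sqrt(2)/2) = 5/3 - 3*sqrt(2)/2.

5/3 - 3*sqrt(2)/2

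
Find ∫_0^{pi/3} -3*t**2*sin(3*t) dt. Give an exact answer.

4/9 - pi**2/9

Integrate by parts twice (u = t^2, dv = -3*sin(3*t) dt).
An antiderivative is F(t) = t**2*cos(3*t) - 2*t*sin(3*t)/3 - 2*cos(3*t)/9.
Then F(pi/3) - F(0) = (2/9 - pi**2/9) - (-2/9) = 4/9 - pi**2/9.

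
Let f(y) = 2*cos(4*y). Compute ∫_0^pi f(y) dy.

0

An antiderivative is F(y) = sin(4*y)/2.
Then F(pi) - F(0) = (0) - (0) = 0.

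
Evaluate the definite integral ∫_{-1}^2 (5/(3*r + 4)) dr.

An antiderivative is F(r) = 5*log(3*r + 4)/3.
Then F(2) - F(-1) = (5*log(10)/3) - (0) = 5*log(10)/3.

5*log(10)/3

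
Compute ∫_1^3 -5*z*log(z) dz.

10 - 45*log(3)/2

Integrate by parts once (u = ln z, dv = -5*z dz).
An antiderivative is F(z) = -5*z**2*(2*log(z) - 1)/4.
Then F(3) - F(1) = (45/4 - 45*log(3)/2) - (5/4) = 10 - 45*log(3)/2.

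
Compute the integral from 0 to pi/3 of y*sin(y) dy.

-pi/6 + sqrt(3)/2

Integrate by parts once (u = y, dv = sin(y) dy).
An antiderivative is F(y) = -y*cos(y) + sin(y).
Then F(pi/3) - F(0) = (-pi/6 + sqrt(3)/2) - (0) = -pi/6 + sqrt(3)/2.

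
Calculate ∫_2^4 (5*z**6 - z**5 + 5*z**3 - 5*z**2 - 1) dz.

234026/21

By the power rule, an antiderivative is F(z) = 5*z**7/7 - z**6/6 + 5*z**4/4 - 5*z**3/3 - z.
Then F(4) - F(2) = (235820/21) - (598/7) = 234026/21.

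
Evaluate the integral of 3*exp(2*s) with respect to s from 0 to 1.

An antiderivative is F(s) = 3*exp(2*s)/2.
Then F(1) - F(0) = (3*exp(2)/2) - (3/2) = -3/2 + 3*exp(2)/2.

-3/2 + 3*exp(2)/2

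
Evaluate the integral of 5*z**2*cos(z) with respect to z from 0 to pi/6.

Integrate by parts twice (u = z^2, dv = 5*cos(z) dz).
An antiderivative is F(z) = 5*z**2*sin(z) + 10*z*cos(z) - 10*sin(z).
Then F(pi/6) - F(0) = (-5 + 5*pi**2/72 + 5*sqrt(3)*pi/6) - (0) = -5 + 5*pi**2/72 + 5*sqrt(3)*pi/6.

-5 + 5*pi**2/72 + 5*sqrt(3)*pi/6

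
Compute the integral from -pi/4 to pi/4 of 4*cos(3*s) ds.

An antiderivative is F(s) = 4*sin(3*s)/3.
Then F(pi/4) - F(-pi/4) = (2*sqrt(2)/3) - (-2*sqrt(2)/3) = 4*sqrt(2)/3.

4*sqrt(2)/3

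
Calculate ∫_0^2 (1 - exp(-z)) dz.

exp(-2) + 1

An antiderivative is F(z) = z + exp(-z).
Then F(2) - F(0) = (exp(-2) + 2) - (1) = exp(-2) + 1.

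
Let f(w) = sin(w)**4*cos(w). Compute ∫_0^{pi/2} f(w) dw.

1/5

Let u = sin(w), so du = cos(w) dw. When w = 0, u = 0; when w = pi/2, u = 1.
The integral becomes ∫ u**4 du from 0 to 1, with antiderivative u**5/5.
Back in w: F(w) = sin(w)**5/5.
Then F(pi/2) - F(0) = (1/5) - (0) = 1/5.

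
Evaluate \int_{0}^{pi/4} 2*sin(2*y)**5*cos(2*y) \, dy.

Let u = sin(2*y), so du = 2*cos(2*y) dy. When y = 0, u = 0; when y = pi/4, u = 1.
The integral becomes ∫ u**5 du from 0 to 1, with antiderivative u**6/6.
Back in y: F(y) = sin(2*y)**6/6.
Then F(pi/4) - F(0) = (1/6) - (0) = 1/6.

1/6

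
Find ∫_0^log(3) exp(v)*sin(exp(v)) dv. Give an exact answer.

Let u = exp(v), so du = exp(v) dv. When v = 0, u = 1; when v = log(3), u = 3.
The integral becomes ∫ sin(u) du from 1 to 3, with antiderivative -cos(u).
Back in v: F(v) = -cos(exp(v)).
Then F(log(3)) - F(0) = (-cos(3)) - (-cos(1)) = cos(1) - cos(3).

cos(1) - cos(3)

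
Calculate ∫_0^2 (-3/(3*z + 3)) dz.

-log(3)

An antiderivative is F(z) = -log(3*z + 3).
Then F(2) - F(0) = (-log(9)) - (-log(3)) = -log(3).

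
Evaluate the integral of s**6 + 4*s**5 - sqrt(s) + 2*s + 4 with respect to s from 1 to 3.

By the power rule, an antiderivative is F(s) = s**7/7 + 2*s**6/3 - 2*s**(3/2)/3 + s**2 + 4*s.
Then F(3) - F(1) = (5736/7 - 2*sqrt(3)) - (36/7) = 5700/7 - 2*sqrt(3).

5700/7 - 2*sqrt(3)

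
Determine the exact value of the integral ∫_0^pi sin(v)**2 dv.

Use the identity sin^2(v) = (1 - cos(2*v))/2.
An antiderivative is F(v) = v/2 - sin(2*v)/4.
Then F(pi) - F(0) = (pi/2) - (0) = pi/2.

pi/2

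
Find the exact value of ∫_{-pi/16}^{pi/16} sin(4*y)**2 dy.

-1/8 + pi/16

Use the identity sin^2(4*y) = (1 - cos(8*y))/2.
An antiderivative is F(y) = y/2 - sin(8*y)/16.
Then F(pi/16) - F(-pi/16) = (-1/16 + pi/32) - (1/16 - pi/32) = -1/8 + pi/16.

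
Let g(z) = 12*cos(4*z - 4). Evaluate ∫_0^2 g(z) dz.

Let u = 4*z - 4, so du = 4 dz. When z = 0, u = -4; when z = 2, u = 4.
The integral becomes 3·∫ cos(u) du from -4 to 4, with antiderivative 3*sin(u).
Back in z: F(z) = 3*sin(4*z - 4).
Then F(2) - F(0) = (3*sin(4)) - (-3*sin(4)) = 6*sin(4).

6*sin(4)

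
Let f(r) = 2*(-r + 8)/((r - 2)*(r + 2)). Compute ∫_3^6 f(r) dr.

-9*log(2) + 5*log(5)

Factor the denominator: r**2 - 4 = (r + 2)(r - 2).
Partial fractions: 2*(-r + 8)/((r - 2)*(r + 2)) = -5/(r + 2) + 3/(r - 2).
An antiderivative is F(r) = 3*log(r - 2) - 5*log(r + 2).
Then F(6) - F(3) = (-9*log(2)) - (-5*log(5)) = -9*log(2) + 5*log(5).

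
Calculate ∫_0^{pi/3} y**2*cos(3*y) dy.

Integrate by parts twice (u = y^2, dv = cos(3*y) dy).
An antiderivative is F(y) = y**2*sin(3*y)/3 + 2*y*cos(3*y)/9 - 2*sin(3*y)/27.
Then F(pi/3) - F(0) = (-2*pi/27) - (0) = -2*pi/27.

-2*pi/27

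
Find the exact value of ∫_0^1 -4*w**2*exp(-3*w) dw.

-8/27 + 68*exp(-3)/27

Integrate by parts twice (u = w^2, dv = -4*exp(-3*w) dw).
An antiderivative is F(w) = (36*w**2 + 24*w + 8)*exp(-3*w)/27.
Then F(1) - F(0) = (68*exp(-3)/27) - (8/27) = -8/27 + 68*exp(-3)/27.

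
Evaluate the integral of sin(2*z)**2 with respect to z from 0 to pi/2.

pi/4

Use the identity sin^2(2*z) = (1 - cos(4*z))/2.
An antiderivative is F(z) = z/2 - sin(4*z)/8.
Then F(pi/2) - F(0) = (pi/4) - (0) = pi/4.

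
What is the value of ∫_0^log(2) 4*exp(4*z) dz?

15

Let u = exp(z), so du = exp(z) dz. When z = 0, u = 1; when z = log(2), u = 2.
The integral becomes 4·∫ u**3 du from 1 to 2, with antiderivative u**4.
Back in z: F(z) = exp(4*z).
Then F(log(2)) - F(0) = (16) - (1) = 15.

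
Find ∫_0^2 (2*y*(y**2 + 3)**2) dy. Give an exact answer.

Let u = y**2 + 3, so du = 2*y dy. When y = 0, u = 3; when y = 2, u = 7.
The integral becomes ∫ u**2 du from 3 to 7, with antiderivative u**3/3.
Back in y: F(y) = (y**2 + 3)**3/3.
Then F(2) - F(0) = (343/3) - (9) = 316/3.

316/3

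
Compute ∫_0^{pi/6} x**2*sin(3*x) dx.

Integrate by parts twice (u = x^2, dv = sin(3*x) dx).
An antiderivative is F(x) = -x**2*cos(3*x)/3 + 2*x*sin(3*x)/9 + 2*cos(3*x)/27.
Then F(pi/6) - F(0) = (pi/27) - (2/27) = -2/27 + pi/27.

-2/27 + pi/27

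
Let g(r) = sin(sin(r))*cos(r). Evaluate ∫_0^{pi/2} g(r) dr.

1 - cos(1)

Let u = sin(r), so du = cos(r) dr. When r = 0, u = 0; when r = pi/2, u = 1.
The integral becomes ∫ sin(u) du from 0 to 1, with antiderivative -cos(u).
Back in r: F(r) = -cos(sin(r)).
Then F(pi/2) - F(0) = (-cos(1)) - (-1) = 1 - cos(1).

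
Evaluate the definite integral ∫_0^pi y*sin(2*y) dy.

-pi/2

Integrate by parts once (u = y, dv = sin(2*y) dy).
An antiderivative is F(y) = -y*cos(2*y)/2 + sin(2*y)/4.
Then F(pi) - F(0) = (-pi/2) - (0) = -pi/2.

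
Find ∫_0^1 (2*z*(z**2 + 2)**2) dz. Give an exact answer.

Let u = z**2 + 2, so du = 2*z dz. When z = 0, u = 2; when z = 1, u = 3.
The integral becomes ∫ u**2 du from 2 to 3, with antiderivative u**3/3.
Back in z: F(z) = (z**2 + 2)**3/3.
Then F(1) - F(0) = (9) - (8/3) = 19/3.

19/3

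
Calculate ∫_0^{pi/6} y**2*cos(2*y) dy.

-sqrt(3)/8 + sqrt(3)*pi**2/144 + pi/24

Integrate by parts twice (u = y^2, dv = cos(2*y) dy).
An antiderivative is F(y) = y**2*sin(2*y)/2 + y*cos(2*y)/2 - sin(2*y)/4.
Then F(pi/6) - F(0) = (-sqrt(3)/8 + sqrt(3)*pi**2/144 + pi/24) - (0) = -sqrt(3)/8 + sqrt(3)*pi**2/144 + pi/24.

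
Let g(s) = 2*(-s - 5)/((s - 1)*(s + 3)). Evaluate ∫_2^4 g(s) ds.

-3*log(3) - log(5) + log(7)

Factor the denominator: s**2 + 2*s - 3 = (s + 3)(s - 1).
Partial fractions: 2*(-s - 5)/((s - 1)*(s + 3)) = 1/(s + 3) - 3/(s - 1).
An antiderivative is F(s) = -3*log(s - 1) + log(s + 3).
Then F(4) - F(2) = (log(7/27)) - (log(5)) = -3*log(3) - log(5) + log(7).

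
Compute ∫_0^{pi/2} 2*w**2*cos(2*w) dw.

-pi/2

Integrate by parts twice (u = w^2, dv = 2*cos(2*w) dw).
An antiderivative is F(w) = w**2*sin(2*w) + w*cos(2*w) - sin(2*w)/2.
Then F(pi/2) - F(0) = (-pi/2) - (0) = -pi/2.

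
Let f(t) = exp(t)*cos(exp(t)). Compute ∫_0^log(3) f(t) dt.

Let u = exp(t), so du = exp(t) dt. When t = 0, u = 1; when t = log(3), u = 3.
The integral becomes ∫ cos(u) du from 1 to 3, with antiderivative sin(u).
Back in t: F(t) = sin(exp(t)).
Then F(log(3)) - F(0) = (sin(3)) - (sin(1)) = -sin(1) + sin(3).

-sin(1) + sin(3)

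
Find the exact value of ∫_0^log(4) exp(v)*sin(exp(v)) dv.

cos(1) - cos(4)

Let u = exp(v), so du = exp(v) dv. When v = 0, u = 1; when v = log(4), u = 4.
The integral becomes ∫ sin(u) du from 1 to 4, with antiderivative -cos(u).
Back in v: F(v) = -cos(exp(v)).
Then F(log(4)) - F(0) = (-cos(4)) - (-cos(1)) = cos(1) - cos(4).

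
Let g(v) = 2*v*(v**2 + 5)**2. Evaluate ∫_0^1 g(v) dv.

Let u = v**2 + 5, so du = 2*v dv. When v = 0, u = 5; when v = 1, u = 6.
The integral becomes ∫ u**2 du from 5 to 6, with antiderivative u**3/3.
Back in v: F(v) = (v**2 + 5)**3/3.
Then F(1) - F(0) = (72) - (125/3) = 91/3.

91/3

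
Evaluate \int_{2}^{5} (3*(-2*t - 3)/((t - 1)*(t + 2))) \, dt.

Factor the denominator: t**2 + t - 2 = (t + 2)(t - 1).
Partial fractions: 3*(-2*t - 3)/((t - 1)*(t + 2)) = -1/(t + 2) - 5/(t - 1).
An antiderivative is F(t) = -5*log(t - 1) - log(t + 2).
Then F(5) - F(2) = (-10*log(2) - log(7)) - (-log(4)) = -8*log(2) - log(7).

-8*log(2) - log(7)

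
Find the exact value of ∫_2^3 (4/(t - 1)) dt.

An antiderivative is F(t) = 4*log(t - 1).
Then F(3) - F(2) = (log(16)) - (0) = log(16).

log(16)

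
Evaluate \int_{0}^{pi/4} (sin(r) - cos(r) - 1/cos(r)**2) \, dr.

An antiderivative is F(r) = -sin(r) - cos(r) - tan(r).
Then F(pi/4) - F(0) = (-sqrt(2) - 1) - (-1) = -sqrt(2).

-sqrt(2)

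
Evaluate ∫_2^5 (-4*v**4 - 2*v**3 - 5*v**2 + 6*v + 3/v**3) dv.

-582117/200

By the power rule, an antiderivative is F(v) = -4*v**5/5 - v**4/2 - 5*v**3/3 + 3*v**2 - 3/(2*v**2).
Then F(5) - F(2) = (-220942/75) - (-4237/120) = -582117/200.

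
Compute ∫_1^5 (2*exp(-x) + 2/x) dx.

An antiderivative is F(x) = 2*log(x) - 2*exp(-x).
Then F(5) - F(1) = (-2*exp(-5) + 2*log(5)) - (-2*exp(-1)) = -2*exp(-5) + 2*exp(-1) + 2*log(5).

-2*exp(-5) + 2*exp(-1) + 2*log(5)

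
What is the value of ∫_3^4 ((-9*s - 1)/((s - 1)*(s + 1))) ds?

Factor the denominator: s**2 - 1 = (s + 1)(s - 1).
Partial fractions: (-9*s - 1)/((s - 1)*(s + 1)) = -4/(s + 1) - 5/(s - 1).
An antiderivative is F(s) = -5*log(s - 1) - 4*log(s + 1).
Then F(4) - F(3) = (-4*log(5) - 5*log(3)) - (-13*log(2)) = -4*log(5) - 5*log(3) + 13*log(2).

-4*log(5) - 5*log(3) + 13*log(2)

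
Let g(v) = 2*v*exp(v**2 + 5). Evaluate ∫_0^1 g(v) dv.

Let u = v**2 + 5, so du = 2*v dv. When v = 0, u = 5; when v = 1, u = 6.
The integral becomes ∫ exp(u) du from 5 to 6, with antiderivative exp(u).
Back in v: F(v) = exp(v**2 + 5).
Then F(1) - F(0) = (exp(6)) - (exp(5)) = -exp(5) + exp(6).

-exp(5) + exp(6)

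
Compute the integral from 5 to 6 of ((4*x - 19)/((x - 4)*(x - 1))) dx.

Factor the denominator: x**2 - 5*x + 4 = (x - 1)(x - 4).
Partial fractions: (4*x - 19)/((x - 4)*(x - 1)) = 5/(x - 1) - 1/(x - 4).
An antiderivative is F(x) = -log(x - 4) + 5*log(x - 1).
Then F(6) - F(5) = (-log(2) + 5*log(5)) - (10*log(2)) = -11*log(2) + 5*log(5).

-11*log(2) + 5*log(5)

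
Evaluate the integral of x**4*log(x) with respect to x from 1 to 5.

Integrate by parts once (u = ln x, dv = x**4 dx).
An antiderivative is F(x) = x**5*(5*log(x) - 1)/25.
Then F(5) - F(1) = (-125 + 625*log(5)) - (-1/25) = -3124/25 + 625*log(5).

-3124/25 + 625*log(5)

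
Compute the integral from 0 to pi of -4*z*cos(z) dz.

8

Integrate by parts once (u = z, dv = -4*cos(z) dz).
An antiderivative is F(z) = -4*z*sin(z) - 4*cos(z).
Then F(pi) - F(0) = (4) - (-4) = 8.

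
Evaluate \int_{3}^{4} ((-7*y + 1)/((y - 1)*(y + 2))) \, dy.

Factor the denominator: y**2 + y - 2 = (y + 2)(y - 1).
Partial fractions: (-7*y + 1)/((y - 1)*(y + 2)) = -5/(y + 2) - 2/(y - 1).
An antiderivative is F(y) = -2*log(y - 1) - 5*log(y + 2).
Then F(4) - F(3) = (-7*log(3) - 5*log(2)) - (-5*log(5) - 2*log(2)) = -7*log(3) - 3*log(2) + 5*log(5).

-7*log(3) - 3*log(2) + 5*log(5)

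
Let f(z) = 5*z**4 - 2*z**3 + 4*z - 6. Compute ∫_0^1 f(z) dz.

By the power rule, an antiderivative is F(z) = z**5 - z**4/2 + 2*z**2 - 6*z.
Then F(1) - F(0) = (-7/2) - (0) = -7/2.

-7/2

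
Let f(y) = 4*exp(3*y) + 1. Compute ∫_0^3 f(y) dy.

An antiderivative is F(y) = 4*exp(3*y)/3 + y.
Then F(3) - F(0) = (3 + 4*exp(9)/3) - (4/3) = 5/3 + 4*exp(9)/3.

5/3 + 4*exp(9)/3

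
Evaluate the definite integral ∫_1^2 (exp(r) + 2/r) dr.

-exp(1) + log(4) + exp(2)

An antiderivative is F(r) = exp(r) + 2*log(r).
Then F(2) - F(1) = (log(4) + exp(2)) - (exp(1)) = -exp(1) + log(4) + exp(2).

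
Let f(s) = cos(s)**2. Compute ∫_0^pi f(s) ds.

Use the identity cos^2(s) = (1 + cos(2*s))/2.
An antiderivative is F(s) = s/2 + sin(2*s)/4.
Then F(pi) - F(0) = (pi/2) - (0) = pi/2.

pi/2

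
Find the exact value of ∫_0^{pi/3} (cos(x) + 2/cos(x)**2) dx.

5*sqrt(3)/2

An antiderivative is F(x) = sin(x) + 2*tan(x).
Then F(pi/3) - F(0) = (5*sqrt(3)/2) - (0) = 5*sqrt(3)/2.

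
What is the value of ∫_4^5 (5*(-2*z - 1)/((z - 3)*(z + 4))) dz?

Factor the denominator: z**2 + z - 12 = (z + 4)(z - 3).
Partial fractions: 5*(-2*z - 1)/((z - 3)*(z + 4)) = -5/(z + 4) - 5/(z - 3).
An antiderivative is F(z) = -5*log(z - 3) - 5*log(z + 4).
Then F(5) - F(4) = (-10*log(3) - 5*log(2)) - (-15*log(2)) = -10*log(3) + 10*log(2).

-10*log(3) + 10*log(2)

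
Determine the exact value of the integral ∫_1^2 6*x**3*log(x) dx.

-45/8 + 24*log(2)

Integrate by parts once (u = ln x, dv = 6*x**3 dx).
An antiderivative is F(x) = 3*x**4*(4*log(x) - 1)/8.
Then F(2) - F(1) = (-6 + 24*log(2)) - (-3/8) = -45/8 + 24*log(2).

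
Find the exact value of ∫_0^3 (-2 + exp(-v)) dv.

-5 - exp(-3)

An antiderivative is F(v) = -2*v - exp(-v).
Then F(3) - F(0) = (-6 - exp(-3)) - (-1) = -5 - exp(-3).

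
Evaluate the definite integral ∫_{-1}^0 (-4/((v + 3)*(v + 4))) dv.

-8*log(3) + 12*log(2)

Factor the denominator: v**2 + 7*v + 12 = (v + 4)(v + 3).
Partial fractions: -4/((v + 3)*(v + 4)) = 4/(v + 4) - 4/(v + 3).
An antiderivative is F(v) = -4*log(v + 3) + 4*log(v + 4).
Then F(0) - F(-1) = (-4*log(3) + 8*log(2)) - (log(81/16)) = -8*log(3) + 12*log(2).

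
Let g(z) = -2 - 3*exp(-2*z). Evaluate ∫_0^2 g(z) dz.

-11/2 + 3*exp(-4)/2

An antiderivative is F(z) = -2*z + 3*exp(-2*z)/2.
Then F(2) - F(0) = (-4 + 3*exp(-4)/2) - (3/2) = -11/2 + 3*exp(-4)/2.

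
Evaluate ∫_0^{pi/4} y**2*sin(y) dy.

-2 - sqrt(2)*pi**2/32 + sqrt(2)*pi/4 + sqrt(2)

Integrate by parts twice (u = y^2, dv = sin(y) dy).
An antiderivative is F(y) = -y**2*cos(y) + 2*y*sin(y) + 2*cos(y).
Then F(pi/4) - F(0) = (sqrt(2)*(-pi**2 + 8*pi + 32)/32) - (2) = -2 - sqrt(2)*pi**2/32 + sqrt(2)*pi/4 + sqrt(2).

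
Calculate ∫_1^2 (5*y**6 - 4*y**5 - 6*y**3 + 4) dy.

423/14

By the power rule, an antiderivative is F(y) = 5*y**7/7 - 2*y**6/3 - 3*y**4/2 + 4*y.
Then F(2) - F(1) = (688/21) - (107/42) = 423/14.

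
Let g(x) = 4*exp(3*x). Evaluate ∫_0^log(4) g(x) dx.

Let u = exp(x), so du = exp(x) dx. When x = 0, u = 1; when x = log(4), u = 4.
The integral becomes 4·∫ u**2 du from 1 to 4, with antiderivative 4*u**3/3.
Back in x: F(x) = 4*exp(3*x)/3.
Then F(log(4)) - F(0) = (256/3) - (4/3) = 84.

84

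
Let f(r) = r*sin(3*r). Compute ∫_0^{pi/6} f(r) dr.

1/9

Integrate by parts once (u = r, dv = sin(3*r) dr).
An antiderivative is F(r) = -r*cos(3*r)/3 + sin(3*r)/9.
Then F(pi/6) - F(0) = (1/9) - (0) = 1/9.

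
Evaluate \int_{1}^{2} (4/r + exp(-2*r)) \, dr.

(-1 + exp(2) + 8*exp(4)*log(2))*exp(-4)/2

An antiderivative is F(r) = 4*log(r) - exp(-2*r)/2.
Then F(2) - F(1) = (-exp(-4)/2 + 4*log(2)) - (-exp(-2)/2) = (-1 + exp(2) + 8*exp(4)*log(2))*exp(-4)/2.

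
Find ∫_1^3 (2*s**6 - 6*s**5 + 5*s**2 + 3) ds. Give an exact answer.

-1136/21

By the power rule, an antiderivative is F(s) = 2*s**7/7 - s**6 + 5*s**3/3 + 3*s.
Then F(3) - F(1) = (-351/7) - (83/21) = -1136/21.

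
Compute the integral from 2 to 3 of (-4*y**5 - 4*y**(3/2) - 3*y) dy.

-2705/6 - 72*sqrt(3)/5 + 32*sqrt(2)/5

By the power rule, an antiderivative is F(y) = -2*y**6/3 - 8*y**(5/2)/5 - 3*y**2/2.
Then F(3) - F(2) = (-999/2 - 72*sqrt(3)/5) - (-146/3 - 32*sqrt(2)/5) = -2705/6 - 72*sqrt(3)/5 + 32*sqrt(2)/5.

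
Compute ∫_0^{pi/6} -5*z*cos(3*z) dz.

5/9 - 5*pi/18

Integrate by parts once (u = z, dv = -5*cos(3*z) dz).
An antiderivative is F(z) = -5*z*sin(3*z)/3 - 5*cos(3*z)/9.
Then F(pi/6) - F(0) = (-5*pi/18) - (-5/9) = 5/9 - 5*pi/18.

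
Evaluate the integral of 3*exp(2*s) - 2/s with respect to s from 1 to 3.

-3*exp(2)/2 - log(9) + 3*exp(6)/2

An antiderivative is F(s) = 3*exp(2*s)/2 - 2*log(s).
Then F(3) - F(1) = (-log(9) + 3*exp(6)/2) - (3*exp(2)/2) = -3*exp(2)/2 - log(9) + 3*exp(6)/2.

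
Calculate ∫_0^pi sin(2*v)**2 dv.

pi/2

Use the identity sin^2(2*v) = (1 - cos(4*v))/2.
An antiderivative is F(v) = v/2 - sin(4*v)/8.
Then F(pi) - F(0) = (pi/2) - (0) = pi/2.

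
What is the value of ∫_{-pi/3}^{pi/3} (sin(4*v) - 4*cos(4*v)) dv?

sqrt(3)

An antiderivative is F(v) = -sin(4*v) - cos(4*v)/4.
Then F(pi/3) - F(-pi/3) = (1/8 + sqrt(3)/2) - (1/8 - sqrt(3)/2) = sqrt(3).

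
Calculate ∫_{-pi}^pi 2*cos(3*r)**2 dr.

Use the identity cos^2(3*r) = (1 + cos(6*r))/2.
An antiderivative is F(r) = r + sin(6*r)/6.
Then F(pi) - F(-pi) = (pi) - (-pi) = 2*pi.

2*pi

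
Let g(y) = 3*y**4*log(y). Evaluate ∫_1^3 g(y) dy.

-726/25 + 729*log(3)/5

Integrate by parts once (u = ln y, dv = 3*y**4 dy).
An antiderivative is F(y) = 3*y**5*(5*log(y) - 1)/25.
Then F(3) - F(1) = (-729/25 + 729*log(3)/5) - (-3/25) = -726/25 + 729*log(3)/5.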